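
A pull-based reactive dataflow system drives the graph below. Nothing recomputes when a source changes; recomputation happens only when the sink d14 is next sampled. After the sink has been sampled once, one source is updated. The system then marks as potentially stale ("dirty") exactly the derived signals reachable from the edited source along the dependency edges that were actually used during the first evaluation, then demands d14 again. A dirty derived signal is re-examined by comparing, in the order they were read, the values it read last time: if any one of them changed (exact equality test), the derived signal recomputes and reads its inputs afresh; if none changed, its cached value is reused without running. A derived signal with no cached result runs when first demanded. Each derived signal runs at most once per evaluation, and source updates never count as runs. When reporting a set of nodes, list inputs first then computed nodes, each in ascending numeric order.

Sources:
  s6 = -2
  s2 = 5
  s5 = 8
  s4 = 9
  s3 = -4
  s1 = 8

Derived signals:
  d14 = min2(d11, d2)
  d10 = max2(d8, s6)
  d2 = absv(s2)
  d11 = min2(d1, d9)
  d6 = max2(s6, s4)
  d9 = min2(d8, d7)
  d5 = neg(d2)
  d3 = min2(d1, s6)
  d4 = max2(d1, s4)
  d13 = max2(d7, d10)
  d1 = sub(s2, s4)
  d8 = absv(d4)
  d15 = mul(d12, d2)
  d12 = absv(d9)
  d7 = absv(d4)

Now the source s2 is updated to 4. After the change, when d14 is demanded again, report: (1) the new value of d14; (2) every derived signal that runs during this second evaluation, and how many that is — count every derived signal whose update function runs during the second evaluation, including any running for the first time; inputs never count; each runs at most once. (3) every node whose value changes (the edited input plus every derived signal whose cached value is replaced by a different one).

New value of d14: -5.
Derived signals that run: d1, d2, d4, d11, d14 — 5 in total.
Values that change: s2, d1, d2, d11, d14.
Key observation: the cutoff stops propagation at d7 — its inputs' values are unchanged, so it reuses its cache.

First evaluation (everything demanded from the output):
  d1 = sub(5, 9) = -4
  d2 = absv(5) = 5
  d4 = max2(-4, 9) = 9
  d7 = absv(9) = 9
  d8 = absv(9) = 9
  d9 = min2(9, 9) = 9
  d11 = min2(-4, 9) = -4
  d14 = min2(-4, 5) = -4

Propagation after the edit:
  d1: runs — s2 5->4; result -5.
  d2: runs — s2 5->4; result 4.
  d4: runs — d1 -4->-5; result 9 (same value as before).
  d7: checked — values it read are unchanged (d4 unchanged); reused cached 9 without running.
  d8: checked — values it read are unchanged (d4 unchanged); reused cached 9 without running.
  d9: checked — values it read are unchanged (d8 unchanged, d7 unchanged); reused cached 9 without running.
  d11: runs — d1 -4->-5; result -5.
  d14: runs — d11 -4->-5; d2 5->4; result -5.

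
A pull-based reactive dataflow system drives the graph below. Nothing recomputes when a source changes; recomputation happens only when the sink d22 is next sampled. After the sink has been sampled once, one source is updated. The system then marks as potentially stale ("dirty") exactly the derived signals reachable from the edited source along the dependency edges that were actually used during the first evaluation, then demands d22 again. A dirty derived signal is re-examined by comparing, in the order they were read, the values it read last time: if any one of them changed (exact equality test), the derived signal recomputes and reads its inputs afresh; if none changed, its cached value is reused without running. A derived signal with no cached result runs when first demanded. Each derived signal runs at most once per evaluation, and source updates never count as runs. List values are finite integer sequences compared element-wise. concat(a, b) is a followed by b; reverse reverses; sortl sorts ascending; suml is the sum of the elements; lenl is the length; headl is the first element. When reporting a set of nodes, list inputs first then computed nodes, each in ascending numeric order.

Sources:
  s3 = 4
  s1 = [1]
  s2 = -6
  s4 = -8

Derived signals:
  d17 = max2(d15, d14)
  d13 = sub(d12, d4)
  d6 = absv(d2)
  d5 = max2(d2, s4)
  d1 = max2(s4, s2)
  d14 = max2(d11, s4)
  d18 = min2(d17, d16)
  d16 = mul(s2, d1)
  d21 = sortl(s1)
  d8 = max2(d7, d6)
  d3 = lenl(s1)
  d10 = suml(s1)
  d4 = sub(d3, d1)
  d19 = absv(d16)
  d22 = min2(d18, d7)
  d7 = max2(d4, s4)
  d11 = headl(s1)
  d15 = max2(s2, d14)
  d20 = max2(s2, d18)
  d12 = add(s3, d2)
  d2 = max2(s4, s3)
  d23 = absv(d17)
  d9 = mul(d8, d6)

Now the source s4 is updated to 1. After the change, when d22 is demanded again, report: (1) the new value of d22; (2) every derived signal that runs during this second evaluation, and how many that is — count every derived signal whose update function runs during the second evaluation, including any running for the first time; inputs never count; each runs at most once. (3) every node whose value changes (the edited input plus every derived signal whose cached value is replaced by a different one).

First evaluation (everything demanded from the output):
  d1 = max2(-8, -6) = -6
  d3 = lenl([1]) = 1
  d4 = sub(1, -6) = 7
  d7 = max2(7, -8) = 7
  d11 = headl([1]) = 1
  d14 = max2(1, -8) = 1
  d15 = max2(-6, 1) = 1
  d16 = mul(-6, -6) = 36
  d17 = max2(1, 1) = 1
  d18 = min2(1, 36) = 1
  d22 = min2(1, 7) = 1

Propagation after the edit:
  d1: runs — s4 -8->1; result 1.
  d4: runs — d1 -6->1; result 0.
  d7: runs — d4 7->0; s4 -8->1; result 1.
  d14: runs — s4 -8->1; result 1 (same value as before).
  d15: checked — values it read are unchanged (s2 unchanged, d14 unchanged); reused cached 1 without running.
  d16: runs — d1 -6->1; result -6.
  d17: checked — values it read are unchanged (d15 unchanged, d14 unchanged); reused cached 1 without running.
  d18: runs — d16 36->-6; result -6.
  d22: runs — d18 1->-6; d7 7->1; result -6.

Key observation: the cutoff stops propagation at d15 — its inputs' values are unchanged, so it reuses its cache.

New value of d22: -6.
Derived signals that run: d1, d4, d7, d14, d16, d18, d22 — 7 in total.
Values that change: s4, d1, d4, d7, d16, d18, d22.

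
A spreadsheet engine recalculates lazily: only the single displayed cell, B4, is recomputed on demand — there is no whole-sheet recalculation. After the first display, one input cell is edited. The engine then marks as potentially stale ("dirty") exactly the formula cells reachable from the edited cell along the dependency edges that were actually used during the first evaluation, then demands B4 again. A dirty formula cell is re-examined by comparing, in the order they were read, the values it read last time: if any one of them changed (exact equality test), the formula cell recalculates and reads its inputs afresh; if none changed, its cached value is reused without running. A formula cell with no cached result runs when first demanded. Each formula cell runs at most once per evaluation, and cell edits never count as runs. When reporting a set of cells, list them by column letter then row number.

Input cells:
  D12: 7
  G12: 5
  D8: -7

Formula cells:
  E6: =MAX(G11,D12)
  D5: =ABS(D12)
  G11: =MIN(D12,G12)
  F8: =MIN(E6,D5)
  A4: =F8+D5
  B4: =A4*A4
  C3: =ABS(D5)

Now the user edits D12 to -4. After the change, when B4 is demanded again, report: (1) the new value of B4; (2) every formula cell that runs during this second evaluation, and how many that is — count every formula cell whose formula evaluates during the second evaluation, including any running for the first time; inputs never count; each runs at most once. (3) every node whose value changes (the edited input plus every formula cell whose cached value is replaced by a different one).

New value of B4: 0.
Formula cells that run: A4, B4, D5, E6, F8, G11 — 6 in total.
Values that change: A4, B4, D5, D12, E6, F8, G11.

First evaluation (everything demanded from the output):
  D5 = ABS(7) = 7
  G11 = MIN(7, 5) = 5
  E6 = MAX(5, 7) = 7
  F8 = MIN(7, 7) = 7
  A4 = 7 + 7 = 14
  B4 = 14 * 14 = 196

Propagation after the edit:
  D5: runs — D12 7->-4; result 4.
  G11: runs — D12 7->-4; result -4.
  E6: runs — G11 5->-4; D12 7->-4; result -4.
  F8: runs — E6 7->-4; D5 7->4; result -4.
  A4: runs — F8 7->-4; D5 7->4; result 0.
  B4: runs — A4 14->0; A4 14->0; result 0.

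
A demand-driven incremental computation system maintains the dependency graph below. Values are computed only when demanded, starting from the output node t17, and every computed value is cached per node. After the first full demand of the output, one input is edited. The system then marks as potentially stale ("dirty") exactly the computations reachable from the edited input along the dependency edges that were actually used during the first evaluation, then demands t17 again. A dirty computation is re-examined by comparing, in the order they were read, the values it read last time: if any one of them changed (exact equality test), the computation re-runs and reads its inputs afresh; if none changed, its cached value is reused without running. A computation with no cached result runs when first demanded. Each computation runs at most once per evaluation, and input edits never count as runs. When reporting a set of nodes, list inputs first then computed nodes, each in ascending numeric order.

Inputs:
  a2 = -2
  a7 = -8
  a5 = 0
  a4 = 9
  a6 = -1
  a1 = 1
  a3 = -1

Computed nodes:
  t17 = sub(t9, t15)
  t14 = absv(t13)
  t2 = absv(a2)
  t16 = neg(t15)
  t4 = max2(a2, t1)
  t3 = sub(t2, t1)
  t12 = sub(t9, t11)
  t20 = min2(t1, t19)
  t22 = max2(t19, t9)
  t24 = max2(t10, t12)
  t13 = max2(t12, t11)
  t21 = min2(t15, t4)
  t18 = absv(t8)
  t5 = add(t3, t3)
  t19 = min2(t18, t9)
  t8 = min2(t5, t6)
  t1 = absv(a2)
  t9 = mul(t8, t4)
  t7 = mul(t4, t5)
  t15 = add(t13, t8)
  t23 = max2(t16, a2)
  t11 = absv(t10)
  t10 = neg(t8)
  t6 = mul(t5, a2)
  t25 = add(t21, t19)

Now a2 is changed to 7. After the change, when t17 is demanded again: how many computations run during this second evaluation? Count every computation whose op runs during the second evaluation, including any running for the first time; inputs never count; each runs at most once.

First evaluation (everything demanded from the output):
  t1 = absv(-2) = 2
  t2 = absv(-2) = 2
  t3 = sub(2, 2) = 0
  t4 = max2(-2, 2) = 2
  t5 = add(0, 0) = 0
  t6 = mul(0, -2) = 0
  t8 = min2(0, 0) = 0
  t9 = mul(0, 2) = 0
  t10 = neg(0) = 0
  t11 = absv(0) = 0
  t12 = sub(0, 0) = 0
  t13 = max2(0, 0) = 0
  t15 = add(0, 0) = 0
  t17 = sub(0, 0) = 0

Propagation after the edit:
  t1: runs — a2 -2->7; result 7.
  t2: runs — a2 -2->7; result 7.
  t3: runs — t2 2->7; t1 2->7; result 0 (same value as before).
  t4: runs — a2 -2->7; t1 2->7; result 7.
  t5: checked — values it read are unchanged (t3 unchanged, t3 unchanged); reused cached 0 without running.
  t6: runs — a2 -2->7; result 0 (same value as before).
  t8: checked — values it read are unchanged (t5 unchanged, t6 unchanged); reused cached 0 without running.
  t9: runs — t4 2->7; result 0 (same value as before).
  t10: checked — values it read are unchanged (t8 unchanged); reused cached 0 without running.
  t11: checked — values it read are unchanged (t10 unchanged); reused cached 0 without running.
  t12: checked — values it read are unchanged (t9 unchanged, t11 unchanged); reused cached 0 without running.
  t13: checked — values it read are unchanged (t12 unchanged, t11 unchanged); reused cached 0 without running.
  t15: checked — values it read are unchanged (t13 unchanged, t8 unchanged); reused cached 0 without running.
  t17: checked — values it read are unchanged (t9 unchanged, t15 unchanged); reused cached 0 without running.

Key observation: the cutoff stops propagation at t5 — its inputs' values are unchanged, so it reuses its cache.

Computations that run: t1, t2, t3, t4, t6, t9 — 6 in total.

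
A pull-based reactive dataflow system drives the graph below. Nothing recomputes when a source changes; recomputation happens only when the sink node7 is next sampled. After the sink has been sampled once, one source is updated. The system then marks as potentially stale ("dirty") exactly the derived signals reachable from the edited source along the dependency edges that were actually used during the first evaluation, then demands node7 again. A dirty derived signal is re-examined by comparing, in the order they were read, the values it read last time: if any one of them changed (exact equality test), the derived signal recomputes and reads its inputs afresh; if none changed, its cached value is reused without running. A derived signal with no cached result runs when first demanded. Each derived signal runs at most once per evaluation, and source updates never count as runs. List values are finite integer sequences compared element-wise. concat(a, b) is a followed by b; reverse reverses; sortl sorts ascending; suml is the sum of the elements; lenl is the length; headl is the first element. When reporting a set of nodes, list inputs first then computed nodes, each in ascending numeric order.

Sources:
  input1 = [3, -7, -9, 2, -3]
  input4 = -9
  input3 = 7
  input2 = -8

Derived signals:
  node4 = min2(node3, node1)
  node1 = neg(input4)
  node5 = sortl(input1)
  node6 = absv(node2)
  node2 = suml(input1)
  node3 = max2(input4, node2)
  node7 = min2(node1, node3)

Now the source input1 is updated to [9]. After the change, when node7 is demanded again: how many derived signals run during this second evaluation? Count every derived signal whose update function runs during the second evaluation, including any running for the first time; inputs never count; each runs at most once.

First evaluation (everything demanded from the output):
  node1 = neg(-9) = 9
  node2 = suml([3, -7, -9, 2, -3]) = -14
  node3 = max2(-9, -14) = -9
  node7 = min2(9, -9) = -9

Propagation after the edit:
  node2: runs — input1 [3, -7, -9, 2, -3]->[9]; result 9.
  node3: runs — node2 -14->9; result 9.
  node7: runs — node3 -9->9; result 9.

Derived signals that run: node2, node3, node7 — 3 in total.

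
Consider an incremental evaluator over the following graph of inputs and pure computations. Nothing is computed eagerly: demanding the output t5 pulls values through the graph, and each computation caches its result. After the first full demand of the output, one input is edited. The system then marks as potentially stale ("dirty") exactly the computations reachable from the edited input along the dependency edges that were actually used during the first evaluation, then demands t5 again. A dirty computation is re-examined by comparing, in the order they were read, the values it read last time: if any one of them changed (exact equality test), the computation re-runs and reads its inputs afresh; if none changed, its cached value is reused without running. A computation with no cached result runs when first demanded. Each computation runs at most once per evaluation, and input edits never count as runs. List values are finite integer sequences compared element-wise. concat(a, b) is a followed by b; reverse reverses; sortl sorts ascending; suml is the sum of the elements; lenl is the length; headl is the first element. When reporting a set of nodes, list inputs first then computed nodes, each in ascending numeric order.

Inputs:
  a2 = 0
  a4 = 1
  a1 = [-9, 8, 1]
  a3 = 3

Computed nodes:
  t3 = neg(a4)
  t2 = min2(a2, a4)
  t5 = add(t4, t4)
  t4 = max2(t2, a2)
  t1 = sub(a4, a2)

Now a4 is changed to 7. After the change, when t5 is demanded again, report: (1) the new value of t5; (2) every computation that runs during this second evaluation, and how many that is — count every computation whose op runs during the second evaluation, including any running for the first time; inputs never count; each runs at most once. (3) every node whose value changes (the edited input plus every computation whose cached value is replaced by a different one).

t5 now evaluates to 0.
Run set: t2 (1 run).
Changed values: a4.
The important point: t2 recomputes to an identical value, and the output ends up unchanged.

Initial pass — values computed on the first demand:
  t2 = min2(0, 1) = 0
  t4 = max2(0, 0) = 0
  t5 = add(0, 0) = 0

Second demand — change propagation:
  t2: re-runs because a4 1->7; new result 0 (unchanged).
  t4: re-examined; everything it read last time is the same (t2 unchanged, a2 unchanged) — cache 0 kept, no run.
  t5: re-examined; everything it read last time is the same (t4 unchanged, t4 unchanged) — cache 0 kept, no run.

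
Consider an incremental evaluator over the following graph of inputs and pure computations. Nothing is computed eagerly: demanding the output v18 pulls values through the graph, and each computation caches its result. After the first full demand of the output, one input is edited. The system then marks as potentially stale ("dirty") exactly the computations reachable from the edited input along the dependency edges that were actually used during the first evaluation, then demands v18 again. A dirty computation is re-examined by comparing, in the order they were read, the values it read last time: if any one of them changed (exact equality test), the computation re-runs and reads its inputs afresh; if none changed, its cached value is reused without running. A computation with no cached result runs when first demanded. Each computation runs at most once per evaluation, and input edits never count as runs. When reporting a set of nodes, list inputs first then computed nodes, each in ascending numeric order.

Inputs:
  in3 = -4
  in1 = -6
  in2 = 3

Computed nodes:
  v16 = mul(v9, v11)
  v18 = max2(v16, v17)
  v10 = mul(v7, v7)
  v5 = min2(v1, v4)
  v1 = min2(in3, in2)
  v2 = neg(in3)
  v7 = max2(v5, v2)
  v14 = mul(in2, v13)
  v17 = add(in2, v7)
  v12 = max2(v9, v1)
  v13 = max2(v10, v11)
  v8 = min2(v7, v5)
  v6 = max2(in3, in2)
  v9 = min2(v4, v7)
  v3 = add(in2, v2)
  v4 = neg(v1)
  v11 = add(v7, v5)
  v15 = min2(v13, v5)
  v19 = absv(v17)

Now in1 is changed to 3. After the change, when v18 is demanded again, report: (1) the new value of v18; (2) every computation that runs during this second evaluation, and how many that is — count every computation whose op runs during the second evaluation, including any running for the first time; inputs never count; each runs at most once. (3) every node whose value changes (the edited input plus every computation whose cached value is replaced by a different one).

v18 now evaluates to 7.
Run set: none (0 run).
Changed values: in1.
The important point: nothing the output needs ever reads in1, so the edit is invisible to it.

Initial pass — values computed on the first demand:
  v1 = min2(-4, 3) = -4
  v2 = neg(-4) = 4
  v4 = neg(-4) = 4
  v5 = min2(-4, 4) = -4
  v7 = max2(-4, 4) = 4
  v9 = min2(4, 4) = 4
  v11 = add(4, -4) = 0
  v16 = mul(4, 0) = 0
  v17 = add(3, 4) = 7
  v18 = max2(0, 7) = 7

Second demand — change propagation:
  no demanded computation ever read in1, so the edit dirties nothing and nothing runs.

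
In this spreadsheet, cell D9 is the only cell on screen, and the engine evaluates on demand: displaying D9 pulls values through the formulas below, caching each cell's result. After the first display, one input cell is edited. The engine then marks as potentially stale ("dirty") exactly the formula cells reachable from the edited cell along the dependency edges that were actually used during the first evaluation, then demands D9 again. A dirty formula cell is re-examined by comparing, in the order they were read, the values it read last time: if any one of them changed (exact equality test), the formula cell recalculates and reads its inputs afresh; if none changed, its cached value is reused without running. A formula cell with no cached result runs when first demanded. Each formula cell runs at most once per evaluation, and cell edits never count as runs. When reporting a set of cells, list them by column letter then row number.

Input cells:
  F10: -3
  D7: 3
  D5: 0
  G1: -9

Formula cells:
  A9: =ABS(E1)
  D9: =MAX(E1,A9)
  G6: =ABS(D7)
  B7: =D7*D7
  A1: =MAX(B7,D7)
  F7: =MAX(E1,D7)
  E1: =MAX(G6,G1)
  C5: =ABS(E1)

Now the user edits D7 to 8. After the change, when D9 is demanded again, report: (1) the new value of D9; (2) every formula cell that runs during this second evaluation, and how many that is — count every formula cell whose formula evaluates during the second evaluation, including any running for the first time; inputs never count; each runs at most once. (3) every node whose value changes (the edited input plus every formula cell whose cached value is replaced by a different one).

Initial pass — values computed on the first demand:
  G6 = ABS(3) = 3
  E1 = MAX(3, -9) = 3
  A9 = ABS(3) = 3
  D9 = MAX(3, 3) = 3

Second demand — change propagation:
  G6: re-runs because D7 3->8; new result 8.
  E1: re-runs because G6 3->8; new result 8.
  A9: re-runs because E1 3->8; new result 8.
  D9: re-runs because E1 3->8; A9 3->8; new result 8.

D9 now evaluates to 8.
Run set: A9, D9, E1, G6 (4 run).
Changed values: A9, D7, D9, E1, G6.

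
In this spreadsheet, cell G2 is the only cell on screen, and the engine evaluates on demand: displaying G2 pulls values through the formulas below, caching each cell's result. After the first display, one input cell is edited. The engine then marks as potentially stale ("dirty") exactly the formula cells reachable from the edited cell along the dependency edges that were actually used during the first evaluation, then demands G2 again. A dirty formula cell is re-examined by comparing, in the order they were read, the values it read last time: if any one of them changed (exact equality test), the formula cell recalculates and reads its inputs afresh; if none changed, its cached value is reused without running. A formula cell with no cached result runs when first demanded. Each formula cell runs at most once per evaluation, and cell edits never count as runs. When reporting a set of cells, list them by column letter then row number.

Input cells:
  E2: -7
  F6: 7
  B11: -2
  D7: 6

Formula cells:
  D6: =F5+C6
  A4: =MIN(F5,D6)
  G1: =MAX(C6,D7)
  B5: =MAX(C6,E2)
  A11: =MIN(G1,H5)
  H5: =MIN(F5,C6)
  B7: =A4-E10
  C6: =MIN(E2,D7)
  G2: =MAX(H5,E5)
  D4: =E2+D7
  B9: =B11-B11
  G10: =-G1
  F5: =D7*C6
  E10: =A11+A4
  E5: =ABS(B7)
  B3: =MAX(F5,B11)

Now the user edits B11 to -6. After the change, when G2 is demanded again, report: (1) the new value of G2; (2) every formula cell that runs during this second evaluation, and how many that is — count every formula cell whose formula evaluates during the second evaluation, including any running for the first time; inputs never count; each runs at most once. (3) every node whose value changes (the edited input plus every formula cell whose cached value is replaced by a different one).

G2 now evaluates to 42.
Run set: none (0 run).
Changed values: B11.
The important point: nothing the output needs ever reads B11, so the edit is invisible to it.

Initial pass — values computed on the first demand:
  C6 = MIN(-7, 6) = -7
  F5 = 6 * -7 = -42
  D6 = -42 + -7 = -49
  A4 = MIN(-42, -49) = -49
  G1 = MAX(-7, 6) = 6
  H5 = MIN(-42, -7) = -42
  A11 = MIN(6, -42) = -42
  E10 = -42 + -49 = -91
  B7 = -49 - -91 = 42
  E5 = ABS(42) = 42
  G2 = MAX(-42, 42) = 42

Second demand — change propagation:
  no demanded computation ever read B11, so the edit dirties nothing and nothing runs.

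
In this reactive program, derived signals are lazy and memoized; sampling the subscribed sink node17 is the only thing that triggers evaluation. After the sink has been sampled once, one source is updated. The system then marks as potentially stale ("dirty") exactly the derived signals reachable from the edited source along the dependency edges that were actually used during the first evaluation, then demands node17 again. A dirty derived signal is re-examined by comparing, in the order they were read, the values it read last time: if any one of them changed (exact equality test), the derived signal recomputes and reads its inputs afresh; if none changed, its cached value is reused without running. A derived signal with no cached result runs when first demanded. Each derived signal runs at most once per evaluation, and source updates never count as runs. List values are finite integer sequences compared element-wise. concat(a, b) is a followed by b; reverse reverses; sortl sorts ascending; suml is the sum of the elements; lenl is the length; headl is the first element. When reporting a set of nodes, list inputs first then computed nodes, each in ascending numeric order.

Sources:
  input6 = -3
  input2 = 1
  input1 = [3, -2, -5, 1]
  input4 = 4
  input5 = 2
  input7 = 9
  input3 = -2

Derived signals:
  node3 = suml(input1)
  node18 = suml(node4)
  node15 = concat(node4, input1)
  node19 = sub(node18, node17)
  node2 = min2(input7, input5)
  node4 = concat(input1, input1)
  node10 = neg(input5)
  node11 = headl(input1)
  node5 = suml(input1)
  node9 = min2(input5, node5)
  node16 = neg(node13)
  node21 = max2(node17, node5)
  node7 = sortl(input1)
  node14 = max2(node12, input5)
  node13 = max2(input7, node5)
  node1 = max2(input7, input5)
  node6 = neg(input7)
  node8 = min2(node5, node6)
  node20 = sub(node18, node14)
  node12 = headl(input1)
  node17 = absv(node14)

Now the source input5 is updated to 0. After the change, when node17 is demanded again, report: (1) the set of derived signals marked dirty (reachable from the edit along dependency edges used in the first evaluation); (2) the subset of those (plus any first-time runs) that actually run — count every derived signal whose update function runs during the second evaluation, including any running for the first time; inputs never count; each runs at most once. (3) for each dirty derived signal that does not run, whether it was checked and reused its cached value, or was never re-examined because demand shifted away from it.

The edit dirties: node14, node17.
1 derived signals run: node14.
Cache hits after checking: node17.
Note the absorption at node14: it re-runs yet its value is the same, leaving the output's value untouched.

First demand of the output computes:
  node12 = headl([3, -2, -5, 1]) = 3
  node14 = max2(3, 2) = 3
  node17 = absv(3) = 3

After the edit, cleaning proceeds:
  node14: a read changed (input5 2->0) — executes, giving 3 — identical to its old value.
  node17: dirty, but its reads are unchanged (node14 unchanged); cached 3 stands.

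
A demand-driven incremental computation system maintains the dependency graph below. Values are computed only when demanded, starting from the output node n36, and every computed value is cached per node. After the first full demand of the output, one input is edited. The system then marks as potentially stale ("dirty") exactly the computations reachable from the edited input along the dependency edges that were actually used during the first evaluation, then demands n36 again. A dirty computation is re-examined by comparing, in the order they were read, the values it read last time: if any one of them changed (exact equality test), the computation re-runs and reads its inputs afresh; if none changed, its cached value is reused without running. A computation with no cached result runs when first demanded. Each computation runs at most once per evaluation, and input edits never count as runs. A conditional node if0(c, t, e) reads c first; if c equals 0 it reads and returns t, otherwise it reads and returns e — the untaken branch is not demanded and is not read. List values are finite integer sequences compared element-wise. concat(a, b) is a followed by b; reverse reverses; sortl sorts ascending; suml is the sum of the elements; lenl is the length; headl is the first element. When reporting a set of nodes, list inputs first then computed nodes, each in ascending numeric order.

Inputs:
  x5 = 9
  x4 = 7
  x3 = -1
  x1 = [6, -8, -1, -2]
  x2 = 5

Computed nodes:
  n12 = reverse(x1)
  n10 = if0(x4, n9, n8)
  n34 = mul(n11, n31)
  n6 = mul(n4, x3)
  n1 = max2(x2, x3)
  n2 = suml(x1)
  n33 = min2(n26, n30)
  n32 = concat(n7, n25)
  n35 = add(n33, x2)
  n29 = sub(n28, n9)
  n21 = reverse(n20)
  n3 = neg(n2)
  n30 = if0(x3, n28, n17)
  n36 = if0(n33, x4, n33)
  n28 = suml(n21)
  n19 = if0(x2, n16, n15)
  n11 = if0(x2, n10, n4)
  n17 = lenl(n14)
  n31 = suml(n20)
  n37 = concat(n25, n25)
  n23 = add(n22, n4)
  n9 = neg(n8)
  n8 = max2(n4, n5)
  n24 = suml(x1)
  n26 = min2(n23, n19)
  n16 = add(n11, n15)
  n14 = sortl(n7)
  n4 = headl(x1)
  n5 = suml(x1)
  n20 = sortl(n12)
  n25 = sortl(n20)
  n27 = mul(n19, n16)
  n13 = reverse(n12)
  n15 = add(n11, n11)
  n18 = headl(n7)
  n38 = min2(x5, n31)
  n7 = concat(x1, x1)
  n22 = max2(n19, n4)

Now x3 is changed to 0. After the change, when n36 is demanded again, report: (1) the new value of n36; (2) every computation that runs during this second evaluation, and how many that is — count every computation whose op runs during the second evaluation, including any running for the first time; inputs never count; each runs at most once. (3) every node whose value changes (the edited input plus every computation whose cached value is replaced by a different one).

First evaluation (everything demanded from the output):
  n4 = headl([6, -8, -1, -2]) = 6
  n7 = concat([6, -8, -1, -2], [6, -8, -1, -2]) = [6, -8, -1, -2, 6, -8, -1, -2]
  n11 = if0(x2=5 -> else branch n4) = 6
  n14 = sortl([6, -8, -1, -2, 6, -8, -1, -2]) = [-8, -8, -2, -2, -1, -1, 6, 6]
  n15 = add(6, 6) = 12
  n17 = lenl([-8, -8, -2, -2, -1, -1, 6, 6]) = 8
  n19 = if0(x2=5 -> else branch n15) = 12
  n22 = max2(12, 6) = 12
  n23 = add(12, 6) = 18
  n26 = min2(18, 12) = 12
  n30 = if0(x3=-1 -> else branch n17) = 8
  n33 = min2(12, 8) = 8
  n36 = if0(n33=8 -> else branch n33) = 8

Propagation after the edit:
  n12: demanded for the first time — runs, produces [-2, -1, -8, 6].
  n20: demanded for the first time — runs, produces [-8, -2, -1, 6].
  n21: demanded for the first time — runs, produces [6, -1, -2, -8].
  n28: demanded for the first time — runs, produces -5.
  n30: runs — x3 -1->0; result -5.
  n33: runs — n30 8->-5; result -5.
  n36: runs — n33 8->-5; n33 8->-5; result -5.

Key observation: a condition flipped, so demand reaches new nodes — n12, n20, n21, n28 run for the first time.

New value of n36: -5.
Computations that run: n12, n20, n21, n28, n30, n33, n36 — 7 in total.
Values that change: x3, n30, n33, n36.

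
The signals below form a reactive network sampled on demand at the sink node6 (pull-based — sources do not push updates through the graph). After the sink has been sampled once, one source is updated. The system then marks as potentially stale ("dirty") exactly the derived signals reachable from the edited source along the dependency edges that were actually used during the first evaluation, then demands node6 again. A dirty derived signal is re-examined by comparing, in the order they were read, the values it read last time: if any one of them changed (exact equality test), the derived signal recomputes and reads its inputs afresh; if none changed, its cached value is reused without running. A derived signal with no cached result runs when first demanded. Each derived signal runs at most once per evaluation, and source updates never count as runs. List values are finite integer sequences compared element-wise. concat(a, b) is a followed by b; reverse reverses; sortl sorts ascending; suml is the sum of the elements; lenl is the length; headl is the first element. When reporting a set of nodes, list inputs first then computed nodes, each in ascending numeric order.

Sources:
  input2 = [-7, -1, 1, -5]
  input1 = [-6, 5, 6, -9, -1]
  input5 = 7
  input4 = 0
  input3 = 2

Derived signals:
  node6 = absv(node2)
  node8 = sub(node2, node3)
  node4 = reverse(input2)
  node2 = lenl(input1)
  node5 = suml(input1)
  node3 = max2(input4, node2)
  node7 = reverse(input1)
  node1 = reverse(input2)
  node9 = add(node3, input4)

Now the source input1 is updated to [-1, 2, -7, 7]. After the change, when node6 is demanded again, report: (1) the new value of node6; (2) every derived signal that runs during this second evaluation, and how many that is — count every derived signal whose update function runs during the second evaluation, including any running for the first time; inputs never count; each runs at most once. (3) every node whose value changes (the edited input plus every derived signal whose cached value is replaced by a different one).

node6 now evaluates to 4.
Run set: node2, node6 (2 run).
Changed values: input1, node2, node6.

Initial pass — values computed on the first demand:
  node2 = lenl([-6, 5, 6, -9, -1]) = 5
  node6 = absv(5) = 5

Second demand — change propagation:
  node2: re-runs because input1 [-6, 5, 6, -9, -1]->[-1, 2, -7, 7]; new result 4.
  node6: re-runs because node2 5->4; new result 4.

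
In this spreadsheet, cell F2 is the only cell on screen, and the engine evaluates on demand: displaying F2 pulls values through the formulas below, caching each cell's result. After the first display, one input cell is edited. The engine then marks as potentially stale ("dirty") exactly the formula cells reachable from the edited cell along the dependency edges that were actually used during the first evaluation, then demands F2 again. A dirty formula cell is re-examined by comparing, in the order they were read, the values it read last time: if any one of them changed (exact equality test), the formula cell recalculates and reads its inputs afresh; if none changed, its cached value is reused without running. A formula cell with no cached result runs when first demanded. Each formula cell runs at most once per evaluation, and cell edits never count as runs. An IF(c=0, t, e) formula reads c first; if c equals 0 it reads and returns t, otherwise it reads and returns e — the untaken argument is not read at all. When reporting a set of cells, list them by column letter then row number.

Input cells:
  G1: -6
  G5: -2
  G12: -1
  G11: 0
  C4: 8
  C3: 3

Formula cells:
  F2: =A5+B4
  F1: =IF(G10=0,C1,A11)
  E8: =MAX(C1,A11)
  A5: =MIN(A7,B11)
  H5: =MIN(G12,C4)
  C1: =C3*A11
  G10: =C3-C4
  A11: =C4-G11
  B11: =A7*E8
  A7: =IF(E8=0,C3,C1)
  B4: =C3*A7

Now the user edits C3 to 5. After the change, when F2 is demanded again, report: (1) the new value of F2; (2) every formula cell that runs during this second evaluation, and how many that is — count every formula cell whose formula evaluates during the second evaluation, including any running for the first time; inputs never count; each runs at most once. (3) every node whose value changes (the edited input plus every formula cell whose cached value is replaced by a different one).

F2 now evaluates to 240.
Run set: A5, A7, B4, B11, C1, E8, F2 (7 run).
Changed values: A5, A7, B4, B11, C1, C3, E8, F2.

Initial pass — values computed on the first demand:
  A11 = 8 - 0 = 8
  C1 = 3 * 8 = 24
  E8 = MAX(24, 8) = 24
  A7 = IF(E8=0: E8=24 -> else branch C1) = 24
  B4 = 3 * 24 = 72
  B11 = 24 * 24 = 576
  A5 = MIN(24, 576) = 24
  F2 = 24 + 72 = 96

Second demand — change propagation:
  C1: re-runs because C3 3->5; new result 40.
  E8: re-runs because C1 24->40; new result 40.
  A7: re-runs because E8 24->40; C1 24->40; new result 40.
  B4: re-runs because C3 3->5; A7 24->40; new result 200.
  B11: re-runs because A7 24->40; E8 24->40; new result 1600.
  A5: re-runs because A7 24->40; B11 576->1600; new result 40.
  F2: re-runs because A5 24->40; B4 72->200; new result 240.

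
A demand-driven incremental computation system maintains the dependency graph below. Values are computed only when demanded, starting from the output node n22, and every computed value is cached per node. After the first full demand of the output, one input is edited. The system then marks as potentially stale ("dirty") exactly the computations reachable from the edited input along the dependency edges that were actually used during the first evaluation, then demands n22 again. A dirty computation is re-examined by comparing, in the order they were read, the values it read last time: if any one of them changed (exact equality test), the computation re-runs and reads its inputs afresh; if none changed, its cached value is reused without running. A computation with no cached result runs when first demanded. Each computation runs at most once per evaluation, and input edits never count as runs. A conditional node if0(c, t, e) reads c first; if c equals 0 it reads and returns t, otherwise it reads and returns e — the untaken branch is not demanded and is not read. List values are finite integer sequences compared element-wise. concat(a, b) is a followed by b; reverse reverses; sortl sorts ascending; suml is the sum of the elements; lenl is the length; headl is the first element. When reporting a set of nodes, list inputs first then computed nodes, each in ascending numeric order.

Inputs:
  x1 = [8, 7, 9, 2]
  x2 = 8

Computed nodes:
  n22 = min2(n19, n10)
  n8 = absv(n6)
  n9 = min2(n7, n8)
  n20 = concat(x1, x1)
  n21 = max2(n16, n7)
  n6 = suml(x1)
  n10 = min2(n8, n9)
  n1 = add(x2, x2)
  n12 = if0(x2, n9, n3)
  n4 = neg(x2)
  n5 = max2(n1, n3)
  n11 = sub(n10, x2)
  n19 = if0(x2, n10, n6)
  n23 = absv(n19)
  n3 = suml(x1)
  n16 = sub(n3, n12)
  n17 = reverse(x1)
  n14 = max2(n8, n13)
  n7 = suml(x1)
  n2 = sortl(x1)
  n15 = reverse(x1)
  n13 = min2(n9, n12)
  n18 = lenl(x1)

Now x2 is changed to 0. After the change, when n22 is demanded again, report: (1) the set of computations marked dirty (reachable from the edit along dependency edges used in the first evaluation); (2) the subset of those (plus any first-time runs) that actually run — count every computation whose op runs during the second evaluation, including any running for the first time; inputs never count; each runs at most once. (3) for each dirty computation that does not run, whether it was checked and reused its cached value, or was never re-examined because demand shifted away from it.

Marked dirty: n19, n22.
Computations that run: n19 — 1 in total.
Checked but reused from cache: n22.
Key observation: the change is absorbed at n19 — it re-runs but produces the same value, and the output's value is unchanged.

First evaluation (everything demanded from the output):
  n6 = suml([8, 7, 9, 2]) = 26
  n7 = suml([8, 7, 9, 2]) = 26
  n8 = absv(26) = 26
  n9 = min2(26, 26) = 26
  n10 = min2(26, 26) = 26
  n19 = if0(x2=8 -> else branch n6) = 26
  n22 = min2(26, 26) = 26

Propagation after the edit:
  n19: runs — x2 8->0; result 26 (same value as before).
  n22: checked — values it read are unchanged (n19 unchanged, n10 unchanged); reused cached 26 without running.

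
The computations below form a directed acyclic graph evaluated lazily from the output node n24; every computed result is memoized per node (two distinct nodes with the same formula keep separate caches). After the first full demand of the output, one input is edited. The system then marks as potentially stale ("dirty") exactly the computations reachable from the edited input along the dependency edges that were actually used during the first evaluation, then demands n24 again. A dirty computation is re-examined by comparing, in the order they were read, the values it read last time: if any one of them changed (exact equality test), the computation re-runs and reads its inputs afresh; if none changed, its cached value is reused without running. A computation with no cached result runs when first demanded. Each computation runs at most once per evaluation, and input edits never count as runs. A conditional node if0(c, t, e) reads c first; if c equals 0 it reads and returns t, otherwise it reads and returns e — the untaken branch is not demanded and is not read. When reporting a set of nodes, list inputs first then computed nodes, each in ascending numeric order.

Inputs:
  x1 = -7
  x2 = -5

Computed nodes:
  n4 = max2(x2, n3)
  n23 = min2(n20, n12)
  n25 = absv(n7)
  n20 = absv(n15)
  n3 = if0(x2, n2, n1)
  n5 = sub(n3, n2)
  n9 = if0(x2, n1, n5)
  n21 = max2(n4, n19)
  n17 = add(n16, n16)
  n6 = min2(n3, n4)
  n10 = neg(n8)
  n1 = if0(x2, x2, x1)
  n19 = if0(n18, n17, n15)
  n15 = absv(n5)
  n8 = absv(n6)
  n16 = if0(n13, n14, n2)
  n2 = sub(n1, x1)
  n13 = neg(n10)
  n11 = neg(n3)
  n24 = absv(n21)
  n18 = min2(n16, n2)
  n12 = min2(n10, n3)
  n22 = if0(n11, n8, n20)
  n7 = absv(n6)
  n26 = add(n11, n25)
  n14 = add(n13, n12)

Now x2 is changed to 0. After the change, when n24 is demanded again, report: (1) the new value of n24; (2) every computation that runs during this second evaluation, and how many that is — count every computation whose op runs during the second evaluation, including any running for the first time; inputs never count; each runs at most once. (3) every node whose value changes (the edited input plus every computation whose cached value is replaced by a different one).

First demand of the output computes:
  n1 = if0(x2=-5 -> else branch x1) = -7
  n2 = sub(-7, -7) = 0
  n3 = if0(x2=-5 -> else branch n1) = -7
  n4 = max2(-5, -7) = -5
  n6 = min2(-7, -5) = -7
  n8 = absv(-7) = 7
  n10 = neg(7) = -7
  n13 = neg(-7) = 7
  n16 = if0(n13=7 -> else branch n2) = 0
  n17 = add(0, 0) = 0
  n18 = min2(0, 0) = 0
  n19 = if0(n18=0 -> then branch n17) = 0
  n21 = max2(-5, 0) = 0
  n24 = absv(0) = 0

After the edit, cleaning proceeds:
  n1: a read changed (x2 -5->0) — executes, giving 0.
  n2: a read changed (n1 -7->0) — executes, giving 7.
  n3: a read changed (x2 -5->0; n1 -7->0) — executes, giving 7.
  n4: a read changed (x2 -5->0; n3 -7->7) — executes, giving 7.
  n5: had never run; runs now, result 0.
  n6: a read changed (n3 -7->7; n4 -5->7) — executes, giving 7.
  n8: a read changed (n6 -7->7) — executes, giving 7 — identical to its old value.
  n10: dirty, but its reads are unchanged (n8 unchanged); cached -7 stands.
  n13: dirty, but its reads are unchanged (n10 unchanged); cached 7 stands.
  n15: had never run; runs now, result 0.
  n16: a read changed (n2 0->7) — executes, giving 7.
  n17: stays stale; no demand reaches it after the flip.
  n18: a read changed (n16 0->7; n2 0->7) — executes, giving 7.
  n19: a read changed (n18 0->7) — executes, giving 0 — identical to its old value.
  n21: a read changed (n4 -5->7) — executes, giving 7.
  n24: a read changed (n21 0->7) — executes, giving 7.

Note the branch switch — demand abandons n17, which is never re-examined.

Demanding n24 again yields 7.
13 computations run: n1, n2, n3, n4, n5, n6, n8, n15, n16, n18, n19, n21, n24.
The nodes whose values change: x2, n1, n2, n3, n4, n6, n16, n18, n21, n24.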